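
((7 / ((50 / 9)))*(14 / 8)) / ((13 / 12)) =1323 / 650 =2.04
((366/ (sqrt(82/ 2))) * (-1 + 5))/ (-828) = -122 * sqrt(41)/ 2829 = -0.28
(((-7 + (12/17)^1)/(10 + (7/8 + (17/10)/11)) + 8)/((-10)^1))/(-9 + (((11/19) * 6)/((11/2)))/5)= 5822816/69548343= 0.08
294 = 294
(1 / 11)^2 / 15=1 / 1815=0.00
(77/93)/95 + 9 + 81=795227/8835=90.01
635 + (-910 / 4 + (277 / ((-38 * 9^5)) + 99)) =568257913 / 1121931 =506.50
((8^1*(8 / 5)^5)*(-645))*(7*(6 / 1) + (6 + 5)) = -2867645.64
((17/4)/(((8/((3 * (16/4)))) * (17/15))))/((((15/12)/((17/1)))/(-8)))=-612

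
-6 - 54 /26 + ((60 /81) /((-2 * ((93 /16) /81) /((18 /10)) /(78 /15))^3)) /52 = -4792165964067 /1210259375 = -3959.62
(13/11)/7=13/77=0.17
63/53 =1.19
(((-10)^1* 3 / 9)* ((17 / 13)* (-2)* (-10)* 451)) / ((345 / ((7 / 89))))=-2146760 / 239499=-8.96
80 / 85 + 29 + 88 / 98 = 25689 / 833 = 30.84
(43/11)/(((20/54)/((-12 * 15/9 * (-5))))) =11610/11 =1055.45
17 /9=1.89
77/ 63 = 11/ 9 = 1.22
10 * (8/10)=8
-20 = -20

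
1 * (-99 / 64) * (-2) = 99 / 32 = 3.09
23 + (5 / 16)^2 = 23.10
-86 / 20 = -43 / 10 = -4.30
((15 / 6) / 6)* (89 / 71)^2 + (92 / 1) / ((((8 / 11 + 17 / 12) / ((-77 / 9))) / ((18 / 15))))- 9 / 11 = -414966431299 / 941557980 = -440.72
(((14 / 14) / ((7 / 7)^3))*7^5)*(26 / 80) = 5462.28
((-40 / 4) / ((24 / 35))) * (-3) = 43.75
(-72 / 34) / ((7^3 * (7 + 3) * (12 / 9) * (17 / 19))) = -513 / 991270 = -0.00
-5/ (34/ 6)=-0.88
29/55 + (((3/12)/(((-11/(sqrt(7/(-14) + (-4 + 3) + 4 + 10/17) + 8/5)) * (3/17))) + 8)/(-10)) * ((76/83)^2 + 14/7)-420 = -798871669/1894475 + 3259 * sqrt(3570)/3031160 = -421.62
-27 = -27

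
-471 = -471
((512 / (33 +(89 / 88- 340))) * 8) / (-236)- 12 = -18974204 / 1588693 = -11.94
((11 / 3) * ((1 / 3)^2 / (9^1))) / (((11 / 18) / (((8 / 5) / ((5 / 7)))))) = 112 / 675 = 0.17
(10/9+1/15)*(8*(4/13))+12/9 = 2476/585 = 4.23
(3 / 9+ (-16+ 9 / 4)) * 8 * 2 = -214.67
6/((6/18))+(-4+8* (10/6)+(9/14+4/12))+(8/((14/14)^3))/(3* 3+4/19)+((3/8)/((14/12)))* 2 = 15656/525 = 29.82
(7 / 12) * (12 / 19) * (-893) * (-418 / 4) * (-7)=-481327 / 2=-240663.50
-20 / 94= -10 / 47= -0.21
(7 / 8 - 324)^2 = 6682225 / 64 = 104409.77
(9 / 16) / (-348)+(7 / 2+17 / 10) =48241 / 9280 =5.20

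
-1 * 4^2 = -16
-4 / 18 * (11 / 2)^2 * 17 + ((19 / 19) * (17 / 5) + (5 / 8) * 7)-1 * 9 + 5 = -39781 / 360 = -110.50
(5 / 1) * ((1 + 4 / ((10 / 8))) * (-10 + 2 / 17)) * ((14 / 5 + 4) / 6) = -1176 / 5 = -235.20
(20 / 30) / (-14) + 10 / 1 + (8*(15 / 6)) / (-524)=27274 / 2751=9.91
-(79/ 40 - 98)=3841/ 40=96.02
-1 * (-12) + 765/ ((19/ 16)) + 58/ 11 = 138250/ 209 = 661.48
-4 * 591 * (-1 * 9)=21276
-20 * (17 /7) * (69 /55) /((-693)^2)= -1564 /12326391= -0.00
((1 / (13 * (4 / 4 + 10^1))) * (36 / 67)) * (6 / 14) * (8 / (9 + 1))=432 / 335335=0.00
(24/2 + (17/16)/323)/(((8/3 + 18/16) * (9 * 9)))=3649/93366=0.04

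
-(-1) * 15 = 15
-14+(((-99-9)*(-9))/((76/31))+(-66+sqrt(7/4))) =sqrt(7)/2+6013/19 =317.80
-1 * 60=-60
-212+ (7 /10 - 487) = -6983 /10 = -698.30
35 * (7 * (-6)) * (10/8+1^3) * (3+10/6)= -15435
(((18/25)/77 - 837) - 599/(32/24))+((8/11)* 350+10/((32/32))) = -7867053/7700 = -1021.70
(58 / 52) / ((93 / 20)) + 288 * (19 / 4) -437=1125869 / 1209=931.24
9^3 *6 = 4374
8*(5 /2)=20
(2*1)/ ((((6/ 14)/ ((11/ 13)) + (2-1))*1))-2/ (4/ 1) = 24/ 29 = 0.83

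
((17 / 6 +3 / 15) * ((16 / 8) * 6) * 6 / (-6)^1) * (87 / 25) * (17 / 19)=-269178 / 2375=-113.34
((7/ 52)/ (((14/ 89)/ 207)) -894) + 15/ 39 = -74513/ 104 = -716.47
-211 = -211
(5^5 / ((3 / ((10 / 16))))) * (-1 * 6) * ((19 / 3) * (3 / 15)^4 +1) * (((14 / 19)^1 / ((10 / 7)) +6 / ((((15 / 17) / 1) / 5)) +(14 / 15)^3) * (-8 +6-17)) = 2145391567 / 810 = 2648631.56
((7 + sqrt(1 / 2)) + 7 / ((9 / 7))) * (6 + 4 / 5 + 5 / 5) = 39 * sqrt(2) / 10 + 1456 / 15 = 102.58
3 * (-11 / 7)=-33 / 7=-4.71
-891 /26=-34.27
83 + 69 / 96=2679 / 32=83.72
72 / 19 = 3.79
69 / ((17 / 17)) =69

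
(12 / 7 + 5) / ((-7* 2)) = -47 / 98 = -0.48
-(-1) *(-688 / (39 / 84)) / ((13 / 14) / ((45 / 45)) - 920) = 269696 / 167271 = 1.61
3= 3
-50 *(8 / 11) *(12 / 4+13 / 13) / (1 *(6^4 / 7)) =-700 / 891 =-0.79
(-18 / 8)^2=81 / 16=5.06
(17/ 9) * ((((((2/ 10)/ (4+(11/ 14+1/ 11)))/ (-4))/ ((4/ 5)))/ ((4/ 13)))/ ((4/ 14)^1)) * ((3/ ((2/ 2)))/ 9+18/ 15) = -2739737/ 6488640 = -0.42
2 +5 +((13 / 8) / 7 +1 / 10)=2053 / 280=7.33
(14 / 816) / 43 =7 / 17544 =0.00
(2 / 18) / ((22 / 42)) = 7 / 33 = 0.21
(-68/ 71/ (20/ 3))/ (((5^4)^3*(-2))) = 51/ 173339843750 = 0.00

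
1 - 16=-15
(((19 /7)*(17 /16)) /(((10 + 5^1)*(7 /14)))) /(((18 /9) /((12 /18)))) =323 /2520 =0.13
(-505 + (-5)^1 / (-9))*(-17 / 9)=77180 / 81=952.84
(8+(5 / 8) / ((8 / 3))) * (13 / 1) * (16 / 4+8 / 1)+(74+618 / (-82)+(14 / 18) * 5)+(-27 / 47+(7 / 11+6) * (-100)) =690.70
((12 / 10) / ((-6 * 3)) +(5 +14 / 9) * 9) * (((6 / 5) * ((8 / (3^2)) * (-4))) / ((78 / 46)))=-100096 / 675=-148.29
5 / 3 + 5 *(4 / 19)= 155 / 57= 2.72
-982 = -982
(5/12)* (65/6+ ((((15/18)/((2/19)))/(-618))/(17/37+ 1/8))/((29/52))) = 502004425/111618216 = 4.50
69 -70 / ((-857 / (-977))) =-9257 / 857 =-10.80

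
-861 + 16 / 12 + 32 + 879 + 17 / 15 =787 / 15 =52.47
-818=-818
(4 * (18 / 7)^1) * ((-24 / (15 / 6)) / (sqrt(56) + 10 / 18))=31104 / 31577 - 559872 * sqrt(14) / 157885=-12.28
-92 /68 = -23 /17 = -1.35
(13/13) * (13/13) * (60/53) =60/53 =1.13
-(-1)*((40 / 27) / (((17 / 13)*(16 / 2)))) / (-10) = -13 / 918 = -0.01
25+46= 71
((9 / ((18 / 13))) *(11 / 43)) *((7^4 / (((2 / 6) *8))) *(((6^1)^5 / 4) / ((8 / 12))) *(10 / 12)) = 1251485235 / 344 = 3638038.47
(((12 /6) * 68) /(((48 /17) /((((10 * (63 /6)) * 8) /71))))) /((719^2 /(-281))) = -11369260 /36704231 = -0.31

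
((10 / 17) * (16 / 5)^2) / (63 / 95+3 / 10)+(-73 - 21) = -272978 / 3111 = -87.75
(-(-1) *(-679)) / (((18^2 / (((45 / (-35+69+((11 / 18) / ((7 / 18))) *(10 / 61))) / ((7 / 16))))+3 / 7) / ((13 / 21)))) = -2692235 / 693918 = -3.88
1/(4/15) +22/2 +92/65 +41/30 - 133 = -18013/156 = -115.47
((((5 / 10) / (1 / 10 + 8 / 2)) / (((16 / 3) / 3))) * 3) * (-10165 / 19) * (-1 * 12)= 1321.19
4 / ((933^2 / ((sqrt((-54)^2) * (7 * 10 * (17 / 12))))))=2380 / 96721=0.02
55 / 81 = 0.68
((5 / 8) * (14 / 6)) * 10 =175 / 12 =14.58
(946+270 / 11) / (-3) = -10676 / 33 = -323.52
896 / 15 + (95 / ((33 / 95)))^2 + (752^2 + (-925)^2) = 8145625778 / 5445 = 1495982.70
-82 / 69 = -1.19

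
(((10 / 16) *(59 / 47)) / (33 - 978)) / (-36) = 59 / 2558304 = 0.00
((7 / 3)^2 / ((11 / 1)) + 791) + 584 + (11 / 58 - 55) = 7583371 / 5742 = 1320.68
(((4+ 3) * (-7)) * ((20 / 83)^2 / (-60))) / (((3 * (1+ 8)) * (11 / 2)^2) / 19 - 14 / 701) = 52210480 / 47308891701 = 0.00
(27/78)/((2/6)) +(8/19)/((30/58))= 13727/7410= 1.85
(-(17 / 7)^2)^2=83521 / 2401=34.79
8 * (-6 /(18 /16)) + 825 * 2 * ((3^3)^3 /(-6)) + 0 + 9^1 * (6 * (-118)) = -16257719 /3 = -5419239.67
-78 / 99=-0.79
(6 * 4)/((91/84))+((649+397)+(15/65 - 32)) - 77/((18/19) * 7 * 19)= 242371/234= 1035.77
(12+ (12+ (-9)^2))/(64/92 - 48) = -2415/1088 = -2.22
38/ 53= 0.72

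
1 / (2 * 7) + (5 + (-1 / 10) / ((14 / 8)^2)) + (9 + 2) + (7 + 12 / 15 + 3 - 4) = 11191 / 490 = 22.84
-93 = -93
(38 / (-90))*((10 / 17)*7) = -266 / 153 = -1.74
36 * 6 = 216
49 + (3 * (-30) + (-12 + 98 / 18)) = -428 / 9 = -47.56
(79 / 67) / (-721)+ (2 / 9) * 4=385745 / 434763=0.89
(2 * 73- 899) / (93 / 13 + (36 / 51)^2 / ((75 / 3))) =-23575175 / 224599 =-104.97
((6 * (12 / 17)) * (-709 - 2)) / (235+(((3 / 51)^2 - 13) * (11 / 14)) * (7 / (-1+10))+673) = -1305396 / 390175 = -3.35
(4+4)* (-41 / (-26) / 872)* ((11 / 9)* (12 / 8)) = 451 / 17004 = 0.03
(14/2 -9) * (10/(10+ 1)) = -20/11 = -1.82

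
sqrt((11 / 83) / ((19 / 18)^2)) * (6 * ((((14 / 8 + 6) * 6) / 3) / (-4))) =-837 * sqrt(913) / 3154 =-8.02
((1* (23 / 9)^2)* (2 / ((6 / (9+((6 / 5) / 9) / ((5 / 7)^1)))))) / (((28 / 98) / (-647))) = -1650734449 / 36450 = -45287.64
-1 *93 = -93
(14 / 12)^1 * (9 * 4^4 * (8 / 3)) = 7168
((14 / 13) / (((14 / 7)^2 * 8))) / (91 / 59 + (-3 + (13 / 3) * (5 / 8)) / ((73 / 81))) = 0.03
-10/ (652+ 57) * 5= -50/ 709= -0.07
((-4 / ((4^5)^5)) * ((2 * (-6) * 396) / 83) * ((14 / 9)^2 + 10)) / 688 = 5533 / 1506876287820496896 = 0.00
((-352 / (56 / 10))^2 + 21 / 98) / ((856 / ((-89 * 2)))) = -34462669 / 41944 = -821.64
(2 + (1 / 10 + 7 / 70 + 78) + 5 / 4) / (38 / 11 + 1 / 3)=53757 / 2500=21.50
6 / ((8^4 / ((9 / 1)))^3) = 2187 / 34359738368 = 0.00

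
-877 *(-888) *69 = 53735544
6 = 6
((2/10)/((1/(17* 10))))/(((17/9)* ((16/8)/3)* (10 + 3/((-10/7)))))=270/79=3.42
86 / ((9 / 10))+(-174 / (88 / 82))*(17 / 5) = -451151 / 990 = -455.71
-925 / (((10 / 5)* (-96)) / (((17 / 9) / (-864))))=-15725 / 1492992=-0.01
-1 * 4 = -4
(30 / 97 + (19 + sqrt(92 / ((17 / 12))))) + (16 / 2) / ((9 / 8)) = 4 * sqrt(1173) / 17 + 23065 / 873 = 34.48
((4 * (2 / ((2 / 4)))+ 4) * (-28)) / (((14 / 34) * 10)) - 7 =-143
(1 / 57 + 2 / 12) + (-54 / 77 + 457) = 1335669 / 2926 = 456.48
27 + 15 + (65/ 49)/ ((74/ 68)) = 78356/ 1813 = 43.22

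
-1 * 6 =-6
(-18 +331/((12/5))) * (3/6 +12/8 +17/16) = 367.24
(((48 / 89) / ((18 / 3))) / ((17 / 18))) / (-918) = -0.00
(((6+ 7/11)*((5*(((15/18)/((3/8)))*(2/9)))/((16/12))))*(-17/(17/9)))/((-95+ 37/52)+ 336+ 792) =-189800/1773849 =-0.11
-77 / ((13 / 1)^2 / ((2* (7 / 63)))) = -154 / 1521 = -0.10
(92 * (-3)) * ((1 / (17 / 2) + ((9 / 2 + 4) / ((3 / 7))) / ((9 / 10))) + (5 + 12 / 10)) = -5986808 / 765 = -7825.89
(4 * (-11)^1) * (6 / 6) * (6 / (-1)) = 264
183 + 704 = 887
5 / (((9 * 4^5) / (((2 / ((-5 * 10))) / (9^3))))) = -1 / 33592320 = -0.00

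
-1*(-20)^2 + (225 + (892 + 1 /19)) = 13624 /19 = 717.05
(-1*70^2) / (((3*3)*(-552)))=1225 / 1242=0.99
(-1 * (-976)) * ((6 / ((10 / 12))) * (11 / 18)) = 21472 / 5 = 4294.40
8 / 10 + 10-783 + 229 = -2716 / 5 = -543.20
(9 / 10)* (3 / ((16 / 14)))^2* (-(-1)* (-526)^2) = 274531761 / 160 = 1715823.51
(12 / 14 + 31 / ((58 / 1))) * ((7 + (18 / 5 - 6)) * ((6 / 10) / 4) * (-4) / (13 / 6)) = -23391 / 13195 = -1.77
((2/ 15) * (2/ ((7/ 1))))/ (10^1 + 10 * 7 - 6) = 2/ 3885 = 0.00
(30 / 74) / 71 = 0.01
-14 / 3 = -4.67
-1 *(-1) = 1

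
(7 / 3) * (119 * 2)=555.33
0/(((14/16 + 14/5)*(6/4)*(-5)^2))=0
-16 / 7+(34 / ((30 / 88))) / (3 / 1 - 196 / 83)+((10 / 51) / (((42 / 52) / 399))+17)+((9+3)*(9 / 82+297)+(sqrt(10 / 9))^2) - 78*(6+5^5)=-2797205756399 / 11636415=-240383.81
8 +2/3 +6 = 44/3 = 14.67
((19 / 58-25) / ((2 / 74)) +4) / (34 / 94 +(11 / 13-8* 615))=32208865 / 174312156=0.18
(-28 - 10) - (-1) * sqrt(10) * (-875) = -875 * sqrt(10) - 38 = -2804.99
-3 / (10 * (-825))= 1 / 2750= 0.00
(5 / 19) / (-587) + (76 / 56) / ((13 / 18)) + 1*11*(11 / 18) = 157126427 / 18268614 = 8.60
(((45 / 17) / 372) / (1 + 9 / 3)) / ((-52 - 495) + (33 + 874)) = 1 / 202368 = 0.00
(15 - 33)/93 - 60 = -1866/31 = -60.19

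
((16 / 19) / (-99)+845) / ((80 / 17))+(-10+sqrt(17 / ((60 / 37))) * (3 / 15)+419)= sqrt(9435) / 150+88566613 / 150480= 589.21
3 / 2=1.50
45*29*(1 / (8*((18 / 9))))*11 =14355 / 16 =897.19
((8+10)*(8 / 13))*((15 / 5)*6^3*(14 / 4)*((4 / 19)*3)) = 15866.82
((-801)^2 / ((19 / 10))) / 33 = 2138670 / 209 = 10232.87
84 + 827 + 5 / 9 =911.56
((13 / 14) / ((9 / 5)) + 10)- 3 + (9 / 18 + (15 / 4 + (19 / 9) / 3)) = 9427 / 756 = 12.47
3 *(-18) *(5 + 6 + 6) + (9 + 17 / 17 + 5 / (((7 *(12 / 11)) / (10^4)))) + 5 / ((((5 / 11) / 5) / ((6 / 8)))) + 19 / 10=2386763 / 420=5682.77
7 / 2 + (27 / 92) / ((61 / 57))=21181 / 5612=3.77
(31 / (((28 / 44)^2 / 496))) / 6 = 6328.22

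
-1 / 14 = -0.07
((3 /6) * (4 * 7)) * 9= 126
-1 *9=-9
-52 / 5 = -10.40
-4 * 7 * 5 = -140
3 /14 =0.21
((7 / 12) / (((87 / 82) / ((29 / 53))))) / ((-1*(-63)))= 41 / 8586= 0.00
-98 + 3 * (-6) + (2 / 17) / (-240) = -236641 / 2040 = -116.00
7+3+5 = 15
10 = 10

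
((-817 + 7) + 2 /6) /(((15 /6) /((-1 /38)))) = 2429 /285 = 8.52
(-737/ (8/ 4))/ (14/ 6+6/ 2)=-2211/ 32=-69.09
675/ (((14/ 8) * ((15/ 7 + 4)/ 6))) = 16200/ 43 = 376.74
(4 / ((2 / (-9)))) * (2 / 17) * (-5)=180 / 17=10.59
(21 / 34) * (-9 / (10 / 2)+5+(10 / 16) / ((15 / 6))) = 1449 / 680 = 2.13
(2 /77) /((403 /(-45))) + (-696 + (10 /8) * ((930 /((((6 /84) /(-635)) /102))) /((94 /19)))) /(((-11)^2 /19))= -536755626225393 /16043027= -33457253.81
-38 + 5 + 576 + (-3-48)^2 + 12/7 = 22020/7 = 3145.71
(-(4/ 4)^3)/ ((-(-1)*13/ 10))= -10/ 13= -0.77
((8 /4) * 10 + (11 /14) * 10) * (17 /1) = 473.57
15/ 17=0.88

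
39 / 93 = 0.42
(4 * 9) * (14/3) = 168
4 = 4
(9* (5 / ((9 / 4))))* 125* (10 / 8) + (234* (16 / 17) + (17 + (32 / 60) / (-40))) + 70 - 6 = 4368433 / 1275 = 3426.22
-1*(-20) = 20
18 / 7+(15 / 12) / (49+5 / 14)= 25121 / 9674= 2.60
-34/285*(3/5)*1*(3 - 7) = 136/475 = 0.29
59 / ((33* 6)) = 59 / 198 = 0.30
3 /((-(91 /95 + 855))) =-285 /81316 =-0.00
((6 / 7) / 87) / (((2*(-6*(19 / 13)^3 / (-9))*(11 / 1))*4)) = 6591 / 122529176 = 0.00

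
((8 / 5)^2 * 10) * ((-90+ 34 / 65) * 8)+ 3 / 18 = -35733179 / 1950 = -18324.71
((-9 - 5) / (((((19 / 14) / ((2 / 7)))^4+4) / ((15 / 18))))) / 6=-896 / 236421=-0.00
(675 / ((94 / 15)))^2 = 11602.04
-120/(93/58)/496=-145/961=-0.15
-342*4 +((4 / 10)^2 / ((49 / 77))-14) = -241806 / 175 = -1381.75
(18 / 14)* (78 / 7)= 702 / 49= 14.33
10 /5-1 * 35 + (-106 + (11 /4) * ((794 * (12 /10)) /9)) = 2282 /15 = 152.13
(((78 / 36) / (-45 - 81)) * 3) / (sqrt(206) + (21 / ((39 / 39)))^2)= -91 / 777100 + 13 * sqrt(206) / 48957300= -0.00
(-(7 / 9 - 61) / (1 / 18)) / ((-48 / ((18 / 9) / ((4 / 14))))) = -1897 / 12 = -158.08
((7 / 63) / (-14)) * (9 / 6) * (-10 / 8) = 5 / 336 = 0.01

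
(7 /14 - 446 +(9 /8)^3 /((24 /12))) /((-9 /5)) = 253035 /1024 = 247.10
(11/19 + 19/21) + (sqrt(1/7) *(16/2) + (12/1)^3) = 8 *sqrt(7)/7 + 690064/399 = 1732.51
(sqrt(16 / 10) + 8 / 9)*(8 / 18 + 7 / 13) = 920 / 1053 + 46*sqrt(10) / 117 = 2.12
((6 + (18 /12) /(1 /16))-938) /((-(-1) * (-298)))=454 /149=3.05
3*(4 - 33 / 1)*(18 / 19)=-82.42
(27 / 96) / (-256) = -9 / 8192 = -0.00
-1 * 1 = -1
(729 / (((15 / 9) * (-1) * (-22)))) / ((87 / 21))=15309 / 3190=4.80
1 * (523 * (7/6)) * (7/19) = 224.80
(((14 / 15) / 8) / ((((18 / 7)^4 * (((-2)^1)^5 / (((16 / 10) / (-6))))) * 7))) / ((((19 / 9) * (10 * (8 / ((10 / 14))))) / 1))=343 / 25530163200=0.00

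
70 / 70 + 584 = 585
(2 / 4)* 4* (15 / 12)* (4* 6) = 60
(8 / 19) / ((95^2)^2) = 8 / 1547561875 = 0.00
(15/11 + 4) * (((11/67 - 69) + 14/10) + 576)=10051771/3685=2727.75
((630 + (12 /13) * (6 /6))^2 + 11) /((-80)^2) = 67274663 /1081600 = 62.20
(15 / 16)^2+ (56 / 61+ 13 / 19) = 736167 / 296704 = 2.48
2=2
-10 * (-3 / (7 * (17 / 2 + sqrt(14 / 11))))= 3740 / 7287 -40 * sqrt(154) / 7287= 0.45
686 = 686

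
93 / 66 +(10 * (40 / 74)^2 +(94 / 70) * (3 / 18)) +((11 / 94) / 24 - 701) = -276036151519 / 396352880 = -696.44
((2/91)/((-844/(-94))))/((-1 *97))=-47/1862497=-0.00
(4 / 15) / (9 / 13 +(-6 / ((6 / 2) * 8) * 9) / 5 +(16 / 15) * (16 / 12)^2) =1872 / 15013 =0.12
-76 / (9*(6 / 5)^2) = -475 / 81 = -5.86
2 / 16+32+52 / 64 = 527 / 16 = 32.94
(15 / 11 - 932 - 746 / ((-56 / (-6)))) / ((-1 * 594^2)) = 155627 / 54336744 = 0.00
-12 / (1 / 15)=-180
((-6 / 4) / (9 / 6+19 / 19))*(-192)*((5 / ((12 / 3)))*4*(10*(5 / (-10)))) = -2880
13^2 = 169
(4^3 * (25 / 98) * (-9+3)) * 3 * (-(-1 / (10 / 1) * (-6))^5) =139968 / 6125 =22.85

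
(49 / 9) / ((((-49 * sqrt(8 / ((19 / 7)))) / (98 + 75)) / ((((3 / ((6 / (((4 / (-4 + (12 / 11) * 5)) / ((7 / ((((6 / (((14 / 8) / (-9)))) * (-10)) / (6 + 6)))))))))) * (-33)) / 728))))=313995 * sqrt(266) / 1997632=2.56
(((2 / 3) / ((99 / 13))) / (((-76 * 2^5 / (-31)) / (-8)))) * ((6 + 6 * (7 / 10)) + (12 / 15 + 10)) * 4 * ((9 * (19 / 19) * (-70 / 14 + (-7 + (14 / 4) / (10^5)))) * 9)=60933422277 / 83600000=728.87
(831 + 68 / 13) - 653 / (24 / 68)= -79087 / 78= -1013.94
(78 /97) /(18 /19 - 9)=-494 /4947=-0.10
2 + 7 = 9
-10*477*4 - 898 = -19978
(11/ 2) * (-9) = -99/ 2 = -49.50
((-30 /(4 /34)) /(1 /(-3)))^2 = 585225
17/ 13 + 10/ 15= 77/ 39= 1.97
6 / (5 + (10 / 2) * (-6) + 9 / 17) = -51 / 208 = -0.25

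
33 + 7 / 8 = 271 / 8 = 33.88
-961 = -961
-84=-84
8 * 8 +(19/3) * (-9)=7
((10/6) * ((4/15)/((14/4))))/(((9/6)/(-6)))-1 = -95/63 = -1.51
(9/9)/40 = 1/40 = 0.02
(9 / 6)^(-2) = 4 / 9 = 0.44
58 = 58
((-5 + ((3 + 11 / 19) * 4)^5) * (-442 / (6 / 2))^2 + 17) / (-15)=-2154525703084889 / 2476099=-870129063.13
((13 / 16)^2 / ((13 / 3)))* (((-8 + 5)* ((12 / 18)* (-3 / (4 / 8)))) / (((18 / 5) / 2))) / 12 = 65 / 768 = 0.08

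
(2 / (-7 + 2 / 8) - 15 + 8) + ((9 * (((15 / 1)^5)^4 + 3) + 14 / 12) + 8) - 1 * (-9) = 161607477081871032714845795 / 54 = 2992731057071685791015663.00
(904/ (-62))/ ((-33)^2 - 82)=-0.01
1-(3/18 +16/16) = -1/6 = -0.17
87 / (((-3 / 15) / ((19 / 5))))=-1653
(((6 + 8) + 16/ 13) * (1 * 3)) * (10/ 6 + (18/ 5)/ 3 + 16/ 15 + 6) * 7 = 206514/ 65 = 3177.14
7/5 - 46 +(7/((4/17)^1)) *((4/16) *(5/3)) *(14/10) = -6539/240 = -27.25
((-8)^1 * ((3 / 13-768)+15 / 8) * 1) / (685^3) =79653 / 4178448625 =0.00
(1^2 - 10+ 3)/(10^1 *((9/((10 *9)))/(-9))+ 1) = -27/4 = -6.75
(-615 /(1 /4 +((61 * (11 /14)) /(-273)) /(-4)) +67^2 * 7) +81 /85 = 11201784548 /381905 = 29331.34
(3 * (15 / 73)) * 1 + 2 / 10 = 298 / 365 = 0.82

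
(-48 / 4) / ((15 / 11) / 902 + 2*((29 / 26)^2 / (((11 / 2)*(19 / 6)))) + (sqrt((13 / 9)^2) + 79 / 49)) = -168600696264 / 44975111353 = -3.75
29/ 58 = 1/ 2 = 0.50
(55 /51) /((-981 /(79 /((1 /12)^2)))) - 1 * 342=-1970698 /5559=-354.51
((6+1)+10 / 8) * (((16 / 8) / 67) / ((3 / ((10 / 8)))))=55 / 536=0.10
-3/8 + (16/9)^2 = 1805/648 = 2.79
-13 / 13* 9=-9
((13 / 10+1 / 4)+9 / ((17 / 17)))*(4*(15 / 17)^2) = 9495 / 289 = 32.85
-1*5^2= -25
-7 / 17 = -0.41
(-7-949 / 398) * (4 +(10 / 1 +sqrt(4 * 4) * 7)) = -78435 / 199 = -394.15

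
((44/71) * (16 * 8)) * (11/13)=61952/923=67.12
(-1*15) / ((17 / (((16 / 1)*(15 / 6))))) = -600 / 17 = -35.29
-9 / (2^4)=-9 / 16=-0.56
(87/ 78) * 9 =261/ 26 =10.04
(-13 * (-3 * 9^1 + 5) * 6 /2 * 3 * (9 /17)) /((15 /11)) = 84942 /85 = 999.32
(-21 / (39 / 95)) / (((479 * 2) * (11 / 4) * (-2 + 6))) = -665 / 136994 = -0.00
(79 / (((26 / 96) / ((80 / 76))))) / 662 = 37920 / 81757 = 0.46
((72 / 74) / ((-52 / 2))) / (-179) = 18 / 86099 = 0.00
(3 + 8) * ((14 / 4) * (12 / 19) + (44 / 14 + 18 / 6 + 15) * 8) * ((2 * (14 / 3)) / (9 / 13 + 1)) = 592540 / 57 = 10395.44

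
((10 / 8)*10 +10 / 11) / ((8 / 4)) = 295 / 44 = 6.70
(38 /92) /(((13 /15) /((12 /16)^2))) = 2565 /9568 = 0.27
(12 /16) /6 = 1 /8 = 0.12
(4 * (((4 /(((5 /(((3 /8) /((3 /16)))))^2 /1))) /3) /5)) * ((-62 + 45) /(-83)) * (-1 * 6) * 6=-1.26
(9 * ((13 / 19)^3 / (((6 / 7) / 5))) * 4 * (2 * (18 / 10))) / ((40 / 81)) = 33633873 / 68590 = 490.36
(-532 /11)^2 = 283024 /121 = 2339.04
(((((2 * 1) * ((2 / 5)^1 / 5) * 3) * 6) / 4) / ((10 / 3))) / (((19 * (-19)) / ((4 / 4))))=-27 / 45125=-0.00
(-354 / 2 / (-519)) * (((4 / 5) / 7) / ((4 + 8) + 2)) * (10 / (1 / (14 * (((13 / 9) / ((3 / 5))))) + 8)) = 30680 / 8848777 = 0.00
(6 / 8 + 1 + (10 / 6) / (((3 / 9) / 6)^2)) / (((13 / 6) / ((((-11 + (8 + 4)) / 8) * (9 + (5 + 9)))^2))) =3439029 / 1664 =2066.72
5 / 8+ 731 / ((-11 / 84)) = -491177 / 88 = -5581.56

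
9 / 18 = 1 / 2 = 0.50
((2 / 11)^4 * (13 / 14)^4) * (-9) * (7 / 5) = -257049 / 25109315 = -0.01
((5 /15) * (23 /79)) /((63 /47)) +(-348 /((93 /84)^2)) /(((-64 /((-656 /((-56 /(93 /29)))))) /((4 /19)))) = 309170893 /8794359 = 35.16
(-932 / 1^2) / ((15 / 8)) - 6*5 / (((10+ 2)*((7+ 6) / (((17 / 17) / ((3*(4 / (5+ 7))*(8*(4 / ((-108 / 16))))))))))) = -24811543 / 49920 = -497.03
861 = 861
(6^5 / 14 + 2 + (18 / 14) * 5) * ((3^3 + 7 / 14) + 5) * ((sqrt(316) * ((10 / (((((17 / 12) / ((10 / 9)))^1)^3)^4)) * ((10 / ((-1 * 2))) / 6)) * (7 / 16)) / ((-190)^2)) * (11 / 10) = -73979789312000000000000 * sqrt(79) / 335328579958797993095883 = -1.96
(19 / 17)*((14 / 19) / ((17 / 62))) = 3.00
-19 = -19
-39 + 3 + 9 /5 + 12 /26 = -2193 /65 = -33.74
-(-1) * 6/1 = 6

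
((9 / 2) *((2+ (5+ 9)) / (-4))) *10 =-180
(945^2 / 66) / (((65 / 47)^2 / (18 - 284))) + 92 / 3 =-10494551609 / 5577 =-1881755.71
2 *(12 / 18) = 1.33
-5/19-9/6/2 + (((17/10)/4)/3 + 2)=1.13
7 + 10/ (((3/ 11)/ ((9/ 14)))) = 214/ 7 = 30.57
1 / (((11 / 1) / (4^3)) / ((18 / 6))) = 192 / 11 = 17.45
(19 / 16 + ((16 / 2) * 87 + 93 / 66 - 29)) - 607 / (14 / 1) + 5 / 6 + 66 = 2561597 / 3696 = 693.07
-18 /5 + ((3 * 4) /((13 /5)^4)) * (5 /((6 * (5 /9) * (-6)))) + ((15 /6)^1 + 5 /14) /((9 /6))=-5280733 /2998905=-1.76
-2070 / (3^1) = -690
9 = 9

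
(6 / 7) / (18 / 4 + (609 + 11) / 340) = 204 / 1505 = 0.14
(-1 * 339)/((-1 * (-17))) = -339/17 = -19.94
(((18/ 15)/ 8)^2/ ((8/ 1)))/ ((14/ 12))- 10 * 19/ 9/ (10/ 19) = -4042957/ 100800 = -40.11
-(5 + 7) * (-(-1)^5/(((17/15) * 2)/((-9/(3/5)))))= 1350/17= 79.41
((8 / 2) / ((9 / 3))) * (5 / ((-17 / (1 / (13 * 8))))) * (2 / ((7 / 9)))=-15 / 1547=-0.01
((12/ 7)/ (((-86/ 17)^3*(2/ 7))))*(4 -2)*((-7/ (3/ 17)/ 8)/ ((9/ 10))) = 2923235/ 5724504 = 0.51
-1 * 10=-10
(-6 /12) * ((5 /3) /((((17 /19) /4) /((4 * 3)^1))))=-760 /17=-44.71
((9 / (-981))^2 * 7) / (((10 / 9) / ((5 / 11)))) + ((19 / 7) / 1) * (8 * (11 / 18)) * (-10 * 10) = -21851531231 / 16467066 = -1326.98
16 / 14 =8 / 7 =1.14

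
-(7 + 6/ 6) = -8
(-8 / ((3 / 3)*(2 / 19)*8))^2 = 361 / 4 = 90.25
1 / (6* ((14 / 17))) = 17 / 84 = 0.20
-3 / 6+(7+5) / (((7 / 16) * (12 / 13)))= 409 / 14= 29.21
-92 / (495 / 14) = -1288 / 495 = -2.60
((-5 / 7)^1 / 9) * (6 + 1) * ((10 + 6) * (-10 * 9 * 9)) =7200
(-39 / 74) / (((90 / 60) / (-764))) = 9932 / 37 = 268.43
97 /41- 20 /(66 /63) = -7543 /451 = -16.73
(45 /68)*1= 45 /68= 0.66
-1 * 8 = -8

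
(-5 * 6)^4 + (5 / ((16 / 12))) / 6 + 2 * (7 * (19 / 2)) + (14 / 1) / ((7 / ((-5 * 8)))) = 6480429 / 8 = 810053.62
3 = 3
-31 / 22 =-1.41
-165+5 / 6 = -985 / 6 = -164.17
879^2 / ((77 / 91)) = 913121.18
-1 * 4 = -4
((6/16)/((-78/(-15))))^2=225/43264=0.01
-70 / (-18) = 35 / 9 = 3.89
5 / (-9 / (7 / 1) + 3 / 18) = -4.47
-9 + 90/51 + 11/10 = -1043/170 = -6.14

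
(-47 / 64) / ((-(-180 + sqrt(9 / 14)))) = -1645 / 403192 - 47 * sqrt(14) / 9676608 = -0.00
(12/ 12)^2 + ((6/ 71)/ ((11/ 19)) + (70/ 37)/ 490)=232586/ 202279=1.15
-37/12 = -3.08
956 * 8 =7648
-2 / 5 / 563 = -2 / 2815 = -0.00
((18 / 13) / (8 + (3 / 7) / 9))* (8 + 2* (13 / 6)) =2.12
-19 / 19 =-1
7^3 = 343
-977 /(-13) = 977 /13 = 75.15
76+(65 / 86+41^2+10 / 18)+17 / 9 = 1362395 / 774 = 1760.20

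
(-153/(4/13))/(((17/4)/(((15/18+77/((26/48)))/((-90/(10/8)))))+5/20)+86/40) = -36972195/19328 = -1912.88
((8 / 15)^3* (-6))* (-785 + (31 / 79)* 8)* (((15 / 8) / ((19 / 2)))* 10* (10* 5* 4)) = 421662720 / 1501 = 280921.20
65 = 65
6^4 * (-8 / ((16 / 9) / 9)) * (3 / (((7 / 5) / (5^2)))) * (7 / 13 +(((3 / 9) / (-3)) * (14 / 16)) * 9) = 12301875 / 13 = 946298.08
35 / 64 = 0.55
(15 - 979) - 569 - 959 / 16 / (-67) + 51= -1587745 / 1072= -1481.11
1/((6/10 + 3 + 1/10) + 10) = 10/137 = 0.07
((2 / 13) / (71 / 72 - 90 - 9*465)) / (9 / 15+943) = -0.00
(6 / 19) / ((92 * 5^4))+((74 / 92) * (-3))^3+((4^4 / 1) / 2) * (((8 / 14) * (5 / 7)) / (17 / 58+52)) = -2242008165262409 / 171781188705000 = -13.05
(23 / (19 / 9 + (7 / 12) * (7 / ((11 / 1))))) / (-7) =-1.32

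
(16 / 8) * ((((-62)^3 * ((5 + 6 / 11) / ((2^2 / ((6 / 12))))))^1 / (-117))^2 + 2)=6604809019478 / 1656369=3987522.72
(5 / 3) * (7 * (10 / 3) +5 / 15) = 39.44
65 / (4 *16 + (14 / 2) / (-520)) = 33800 / 33273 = 1.02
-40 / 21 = -1.90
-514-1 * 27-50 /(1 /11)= -1091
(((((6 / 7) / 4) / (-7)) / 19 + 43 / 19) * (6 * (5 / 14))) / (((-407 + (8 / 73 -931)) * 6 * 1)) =-1537015 / 2545957288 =-0.00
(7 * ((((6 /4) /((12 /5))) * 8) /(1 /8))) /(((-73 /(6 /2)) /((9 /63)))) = -120 /73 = -1.64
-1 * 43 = -43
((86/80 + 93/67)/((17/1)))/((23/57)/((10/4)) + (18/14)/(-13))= 2.32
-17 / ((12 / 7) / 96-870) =952 / 48719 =0.02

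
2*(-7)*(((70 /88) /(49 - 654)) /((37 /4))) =98 /49247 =0.00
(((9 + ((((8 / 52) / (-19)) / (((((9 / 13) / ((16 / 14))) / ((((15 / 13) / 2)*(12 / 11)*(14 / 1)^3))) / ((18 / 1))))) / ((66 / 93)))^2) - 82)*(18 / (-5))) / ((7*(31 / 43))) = -236956690732991562 / 969157554365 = -244497.59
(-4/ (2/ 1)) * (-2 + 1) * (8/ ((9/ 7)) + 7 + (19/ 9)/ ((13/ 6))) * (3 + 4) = 23254/ 117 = 198.75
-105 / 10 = -10.50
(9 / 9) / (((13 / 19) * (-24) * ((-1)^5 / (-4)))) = -19 / 78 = -0.24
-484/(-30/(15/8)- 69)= 5.69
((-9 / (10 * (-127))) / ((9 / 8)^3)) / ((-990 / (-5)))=0.00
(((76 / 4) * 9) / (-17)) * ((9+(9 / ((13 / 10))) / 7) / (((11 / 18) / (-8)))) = 22383216 / 17017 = 1315.34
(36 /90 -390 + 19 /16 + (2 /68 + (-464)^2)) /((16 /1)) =292274359 /21760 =13431.73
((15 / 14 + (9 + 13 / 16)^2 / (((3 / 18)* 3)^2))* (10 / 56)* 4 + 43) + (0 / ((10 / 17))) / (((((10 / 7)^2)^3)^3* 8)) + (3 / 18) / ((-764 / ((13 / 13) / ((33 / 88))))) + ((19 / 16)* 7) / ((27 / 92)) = 5614866679 / 16172352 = 347.19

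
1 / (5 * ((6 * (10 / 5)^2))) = 1 / 120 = 0.01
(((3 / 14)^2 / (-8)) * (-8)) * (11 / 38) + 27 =201195 / 7448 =27.01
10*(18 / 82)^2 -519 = -871629 / 1681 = -518.52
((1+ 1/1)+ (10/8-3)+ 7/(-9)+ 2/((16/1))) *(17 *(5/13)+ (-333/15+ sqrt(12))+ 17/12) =322219/56160-29 *sqrt(3)/36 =4.34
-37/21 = -1.76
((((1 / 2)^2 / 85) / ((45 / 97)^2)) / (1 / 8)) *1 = 18818 / 172125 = 0.11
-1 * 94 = -94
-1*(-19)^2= -361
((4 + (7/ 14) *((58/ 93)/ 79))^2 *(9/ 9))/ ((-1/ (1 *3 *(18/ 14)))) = -2596079667/ 41983207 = -61.84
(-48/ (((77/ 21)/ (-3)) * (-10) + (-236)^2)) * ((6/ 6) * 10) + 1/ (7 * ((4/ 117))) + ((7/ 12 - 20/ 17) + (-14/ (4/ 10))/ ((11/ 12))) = -34066818140/ 984447849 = -34.61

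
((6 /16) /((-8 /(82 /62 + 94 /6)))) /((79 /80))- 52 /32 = -603 /248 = -2.43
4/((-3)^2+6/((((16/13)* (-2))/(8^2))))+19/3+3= 456/49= 9.31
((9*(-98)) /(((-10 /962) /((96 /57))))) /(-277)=-13575744 /26315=-515.89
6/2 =3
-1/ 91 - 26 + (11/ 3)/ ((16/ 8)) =-13201/ 546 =-24.18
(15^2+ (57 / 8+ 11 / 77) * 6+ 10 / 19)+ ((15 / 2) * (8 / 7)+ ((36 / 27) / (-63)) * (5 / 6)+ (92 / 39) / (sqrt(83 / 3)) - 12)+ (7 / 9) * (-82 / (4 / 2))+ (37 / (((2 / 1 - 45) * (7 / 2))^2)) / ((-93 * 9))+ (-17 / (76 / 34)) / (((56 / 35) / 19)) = 92 * sqrt(249) / 3237+ 9923443278467 / 69159729744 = 143.93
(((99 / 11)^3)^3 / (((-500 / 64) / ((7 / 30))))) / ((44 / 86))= -155484756252 / 6875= -22615964.55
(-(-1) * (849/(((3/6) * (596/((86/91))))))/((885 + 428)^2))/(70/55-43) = -0.00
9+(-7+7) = 9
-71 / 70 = -1.01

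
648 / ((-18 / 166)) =-5976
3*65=195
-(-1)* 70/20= 7/2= 3.50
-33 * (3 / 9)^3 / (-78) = 11 / 702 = 0.02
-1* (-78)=78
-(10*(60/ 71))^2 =-360000/ 5041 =-71.41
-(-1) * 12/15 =4/5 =0.80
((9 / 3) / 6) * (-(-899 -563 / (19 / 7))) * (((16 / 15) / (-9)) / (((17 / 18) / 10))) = -672704 / 969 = -694.22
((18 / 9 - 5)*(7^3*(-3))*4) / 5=2469.60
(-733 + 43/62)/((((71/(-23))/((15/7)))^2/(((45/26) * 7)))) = -243184143375/56882644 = -4275.19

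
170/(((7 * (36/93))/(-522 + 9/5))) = -456909/14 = -32636.36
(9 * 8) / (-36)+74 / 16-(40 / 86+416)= -413.84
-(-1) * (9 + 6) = 15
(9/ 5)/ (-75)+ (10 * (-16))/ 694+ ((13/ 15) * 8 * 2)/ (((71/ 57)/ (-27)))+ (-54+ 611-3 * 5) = 742715639/ 3079625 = 241.17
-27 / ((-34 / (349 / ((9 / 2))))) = 61.59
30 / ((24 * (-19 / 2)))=-5 / 38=-0.13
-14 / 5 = -2.80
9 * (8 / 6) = 12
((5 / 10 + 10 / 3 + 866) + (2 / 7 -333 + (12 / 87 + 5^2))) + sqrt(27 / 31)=563.19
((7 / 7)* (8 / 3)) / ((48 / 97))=97 / 18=5.39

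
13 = 13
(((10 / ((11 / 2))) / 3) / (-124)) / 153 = -5 / 156519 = -0.00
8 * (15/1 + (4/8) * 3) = 132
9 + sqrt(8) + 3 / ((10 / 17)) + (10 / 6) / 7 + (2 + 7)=2 * sqrt(2) + 4901 / 210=26.17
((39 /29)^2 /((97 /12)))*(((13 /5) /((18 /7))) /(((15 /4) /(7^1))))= 861224 /2039425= 0.42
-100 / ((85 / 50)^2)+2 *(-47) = -37166 / 289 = -128.60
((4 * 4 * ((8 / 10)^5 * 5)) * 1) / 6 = 8192 / 1875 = 4.37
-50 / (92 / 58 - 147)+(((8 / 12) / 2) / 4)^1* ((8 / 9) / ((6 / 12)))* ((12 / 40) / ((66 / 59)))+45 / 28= 349058509 / 175342860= 1.99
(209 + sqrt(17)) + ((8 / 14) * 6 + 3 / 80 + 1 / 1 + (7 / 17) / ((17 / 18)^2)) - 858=-1772023227 / 2751280 + sqrt(17)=-639.95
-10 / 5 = -2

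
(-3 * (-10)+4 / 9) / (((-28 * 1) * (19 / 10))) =-0.57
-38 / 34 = -19 / 17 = -1.12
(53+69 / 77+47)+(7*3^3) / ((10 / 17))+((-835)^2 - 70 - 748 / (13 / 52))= 534830601 / 770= 694585.20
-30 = -30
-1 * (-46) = 46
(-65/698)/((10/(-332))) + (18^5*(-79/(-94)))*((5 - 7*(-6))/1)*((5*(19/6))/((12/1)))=34369733969/349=98480613.09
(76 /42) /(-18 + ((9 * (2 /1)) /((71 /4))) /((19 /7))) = -0.10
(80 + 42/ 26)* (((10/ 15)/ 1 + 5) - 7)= -4244/ 39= -108.82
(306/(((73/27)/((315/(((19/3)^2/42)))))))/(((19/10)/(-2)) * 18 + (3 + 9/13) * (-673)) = -42629441400/2857218613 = -14.92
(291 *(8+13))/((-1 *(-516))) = 2037/172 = 11.84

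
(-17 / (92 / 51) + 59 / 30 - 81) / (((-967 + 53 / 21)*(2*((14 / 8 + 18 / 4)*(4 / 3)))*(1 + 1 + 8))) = 2563491 / 4658420000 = 0.00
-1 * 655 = -655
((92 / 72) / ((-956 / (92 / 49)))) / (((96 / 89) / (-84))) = 47081 / 240912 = 0.20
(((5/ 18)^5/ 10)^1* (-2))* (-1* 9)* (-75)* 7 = -109375/ 69984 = -1.56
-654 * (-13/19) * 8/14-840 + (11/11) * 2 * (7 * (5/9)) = -690098/1197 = -576.52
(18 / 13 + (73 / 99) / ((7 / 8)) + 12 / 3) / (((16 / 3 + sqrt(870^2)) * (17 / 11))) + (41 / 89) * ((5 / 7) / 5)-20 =-10808478922 / 542333337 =-19.93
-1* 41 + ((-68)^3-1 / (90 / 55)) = -5660525 / 18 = -314473.61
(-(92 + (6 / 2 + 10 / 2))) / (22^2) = -25 / 121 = -0.21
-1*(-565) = 565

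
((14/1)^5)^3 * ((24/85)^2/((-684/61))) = -151834461264424730624/137275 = -1106060544632487.57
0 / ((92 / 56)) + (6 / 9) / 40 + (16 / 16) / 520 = 29 / 1560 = 0.02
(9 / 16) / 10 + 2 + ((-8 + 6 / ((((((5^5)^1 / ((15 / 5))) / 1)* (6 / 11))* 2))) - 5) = -1093847 / 100000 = -10.94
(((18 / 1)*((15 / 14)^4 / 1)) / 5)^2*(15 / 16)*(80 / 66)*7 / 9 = 23066015625 / 1159548544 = 19.89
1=1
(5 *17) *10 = 850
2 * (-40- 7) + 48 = -46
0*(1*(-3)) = 0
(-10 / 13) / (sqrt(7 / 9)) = -30 * sqrt(7) / 91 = -0.87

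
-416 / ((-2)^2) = -104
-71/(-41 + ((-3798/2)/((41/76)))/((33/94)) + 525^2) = -32021/119766232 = -0.00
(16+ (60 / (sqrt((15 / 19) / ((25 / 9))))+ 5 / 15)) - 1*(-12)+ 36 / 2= 139 / 3+ 20*sqrt(285) / 3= 158.88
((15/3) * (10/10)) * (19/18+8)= 815/18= 45.28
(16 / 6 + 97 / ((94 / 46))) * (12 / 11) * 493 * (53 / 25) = 738823604 / 12925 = 57162.37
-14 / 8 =-7 / 4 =-1.75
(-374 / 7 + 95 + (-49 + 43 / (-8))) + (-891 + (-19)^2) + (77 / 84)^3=-6556435 / 12096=-542.03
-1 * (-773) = 773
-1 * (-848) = 848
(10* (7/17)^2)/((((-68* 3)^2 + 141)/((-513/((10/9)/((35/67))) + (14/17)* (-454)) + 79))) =-99728475/4581731149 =-0.02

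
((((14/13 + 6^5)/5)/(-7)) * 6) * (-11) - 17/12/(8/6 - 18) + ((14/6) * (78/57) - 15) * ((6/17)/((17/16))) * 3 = 1464431485457/99936200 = 14653.66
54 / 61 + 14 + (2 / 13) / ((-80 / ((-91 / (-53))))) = 1924533 / 129320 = 14.88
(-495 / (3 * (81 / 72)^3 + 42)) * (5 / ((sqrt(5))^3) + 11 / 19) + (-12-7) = -29.98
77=77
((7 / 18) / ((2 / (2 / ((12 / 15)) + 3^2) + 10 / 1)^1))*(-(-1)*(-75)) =-4025 / 1404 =-2.87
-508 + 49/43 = -21795/43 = -506.86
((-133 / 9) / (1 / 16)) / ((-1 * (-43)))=-2128 / 387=-5.50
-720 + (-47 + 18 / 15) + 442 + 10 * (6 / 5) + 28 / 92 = -35822 / 115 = -311.50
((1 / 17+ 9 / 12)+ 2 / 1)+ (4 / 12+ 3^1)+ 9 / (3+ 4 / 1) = 10607 / 1428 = 7.43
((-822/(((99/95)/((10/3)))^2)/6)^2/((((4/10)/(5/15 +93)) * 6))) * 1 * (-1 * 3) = -5350613732187500000/23342483043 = -229222132.12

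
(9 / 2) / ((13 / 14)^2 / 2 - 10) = -1764 / 3751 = -0.47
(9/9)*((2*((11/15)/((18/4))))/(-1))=-44/135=-0.33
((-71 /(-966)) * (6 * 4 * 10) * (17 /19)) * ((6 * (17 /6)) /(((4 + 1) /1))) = 53.66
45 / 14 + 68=997 / 14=71.21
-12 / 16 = -3 / 4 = -0.75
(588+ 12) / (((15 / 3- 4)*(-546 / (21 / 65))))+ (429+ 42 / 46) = 1669692 / 3887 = 429.56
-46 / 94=-0.49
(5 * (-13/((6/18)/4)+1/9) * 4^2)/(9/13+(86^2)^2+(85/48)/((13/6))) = -507520/2226085443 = -0.00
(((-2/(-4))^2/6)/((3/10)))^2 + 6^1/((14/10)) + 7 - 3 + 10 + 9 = 247711/9072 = 27.31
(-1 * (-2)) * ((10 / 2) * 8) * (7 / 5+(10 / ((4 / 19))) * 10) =38112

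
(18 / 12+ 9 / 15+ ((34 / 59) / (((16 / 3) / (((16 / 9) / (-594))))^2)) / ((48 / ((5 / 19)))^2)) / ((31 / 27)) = 818118834739021 / 447296011937280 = 1.83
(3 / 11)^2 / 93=3 / 3751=0.00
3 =3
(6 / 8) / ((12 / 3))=3 / 16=0.19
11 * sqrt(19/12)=11 * sqrt(57)/6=13.84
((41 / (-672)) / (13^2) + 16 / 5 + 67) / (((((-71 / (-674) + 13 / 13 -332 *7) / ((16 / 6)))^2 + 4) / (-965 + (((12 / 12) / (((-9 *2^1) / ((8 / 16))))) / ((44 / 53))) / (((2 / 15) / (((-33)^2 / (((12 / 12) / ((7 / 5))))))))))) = -195222391595859881 / 1565884112112492900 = -0.12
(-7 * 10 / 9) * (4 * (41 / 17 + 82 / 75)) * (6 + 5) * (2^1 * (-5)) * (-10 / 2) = -27529040 / 459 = -59976.12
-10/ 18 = -5/ 9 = -0.56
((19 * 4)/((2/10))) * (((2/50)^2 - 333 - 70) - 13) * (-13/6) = 342505.35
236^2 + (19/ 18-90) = 1000927/ 18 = 55607.06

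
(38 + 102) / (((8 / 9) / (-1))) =-315 / 2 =-157.50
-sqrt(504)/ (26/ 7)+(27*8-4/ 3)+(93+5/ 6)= 302.46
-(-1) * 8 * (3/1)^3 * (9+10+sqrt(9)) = 4752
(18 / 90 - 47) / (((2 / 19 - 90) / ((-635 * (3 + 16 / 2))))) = -3105531 / 854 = -3636.45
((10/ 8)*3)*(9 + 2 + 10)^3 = 138915/ 4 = 34728.75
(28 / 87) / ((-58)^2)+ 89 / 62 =6512297 / 4536354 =1.44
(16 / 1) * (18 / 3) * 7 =672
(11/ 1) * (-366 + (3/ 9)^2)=-36223/ 9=-4024.78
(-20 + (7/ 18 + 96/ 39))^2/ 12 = 16104169/ 657072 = 24.51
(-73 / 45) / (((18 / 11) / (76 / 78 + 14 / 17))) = -478588 / 268515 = -1.78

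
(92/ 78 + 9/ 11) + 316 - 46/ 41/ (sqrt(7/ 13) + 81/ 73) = 122567 * sqrt(91)/ 983795 + 133451831272/ 422048055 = 317.39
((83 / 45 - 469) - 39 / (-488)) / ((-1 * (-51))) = -10256981 / 1119960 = -9.16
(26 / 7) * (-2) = -52 / 7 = -7.43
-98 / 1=-98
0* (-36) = 0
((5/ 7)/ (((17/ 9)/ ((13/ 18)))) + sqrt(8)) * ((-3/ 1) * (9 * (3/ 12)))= -27 * sqrt(2)/ 2 - 1755/ 952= -20.94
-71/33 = -2.15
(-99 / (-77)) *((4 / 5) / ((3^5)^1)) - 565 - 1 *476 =-983741 / 945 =-1041.00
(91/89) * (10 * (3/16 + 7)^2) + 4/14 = 42144409/79744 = 528.50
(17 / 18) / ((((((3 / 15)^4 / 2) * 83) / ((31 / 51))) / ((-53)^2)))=54424375 / 2241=24285.75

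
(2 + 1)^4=81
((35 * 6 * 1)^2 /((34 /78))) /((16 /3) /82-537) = -211547700 /1122731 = -188.42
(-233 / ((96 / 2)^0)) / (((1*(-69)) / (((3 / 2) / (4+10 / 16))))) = 932 / 851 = 1.10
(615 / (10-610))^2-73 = -115119 / 1600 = -71.95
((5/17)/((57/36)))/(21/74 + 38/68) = 222/1007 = 0.22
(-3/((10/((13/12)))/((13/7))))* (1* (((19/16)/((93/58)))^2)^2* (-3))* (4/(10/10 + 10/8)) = 15577332856969/16086110423040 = 0.97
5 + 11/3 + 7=47/3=15.67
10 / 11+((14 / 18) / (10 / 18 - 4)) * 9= -383 / 341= -1.12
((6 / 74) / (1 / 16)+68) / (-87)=-0.80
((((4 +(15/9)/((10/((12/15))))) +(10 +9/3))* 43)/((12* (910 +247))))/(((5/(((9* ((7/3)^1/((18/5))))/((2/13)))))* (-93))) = -77357/17878320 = -0.00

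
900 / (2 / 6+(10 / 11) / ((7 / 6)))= 207900 / 257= 808.95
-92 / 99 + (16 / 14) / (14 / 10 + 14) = -4148 / 4851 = -0.86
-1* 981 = -981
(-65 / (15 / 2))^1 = -26 / 3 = -8.67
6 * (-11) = -66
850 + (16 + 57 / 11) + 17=9770 / 11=888.18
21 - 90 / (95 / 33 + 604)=417597 / 20027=20.85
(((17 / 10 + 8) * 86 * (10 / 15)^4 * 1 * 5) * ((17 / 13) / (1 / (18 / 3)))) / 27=2269024 / 9477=239.42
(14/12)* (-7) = -49/6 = -8.17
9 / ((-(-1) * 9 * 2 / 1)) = 1 / 2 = 0.50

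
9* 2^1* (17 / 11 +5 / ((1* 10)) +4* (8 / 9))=1109 / 11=100.82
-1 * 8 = -8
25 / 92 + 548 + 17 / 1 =52005 / 92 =565.27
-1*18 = -18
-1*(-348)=348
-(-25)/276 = 25/276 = 0.09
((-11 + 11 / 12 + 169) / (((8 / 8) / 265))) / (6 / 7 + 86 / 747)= 880833765 / 20336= 43314.01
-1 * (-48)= 48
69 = 69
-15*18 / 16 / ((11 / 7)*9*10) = -21 / 176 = -0.12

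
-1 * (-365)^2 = -133225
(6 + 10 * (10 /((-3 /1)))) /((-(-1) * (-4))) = 41 /6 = 6.83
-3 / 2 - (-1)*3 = 3 / 2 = 1.50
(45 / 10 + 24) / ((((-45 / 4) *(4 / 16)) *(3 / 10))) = -304 / 9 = -33.78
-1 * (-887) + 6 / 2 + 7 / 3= 892.33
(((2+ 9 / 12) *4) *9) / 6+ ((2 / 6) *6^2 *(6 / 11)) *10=1803 / 22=81.95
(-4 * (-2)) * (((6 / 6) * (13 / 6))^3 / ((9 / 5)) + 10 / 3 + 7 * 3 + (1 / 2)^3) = 58532 / 243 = 240.87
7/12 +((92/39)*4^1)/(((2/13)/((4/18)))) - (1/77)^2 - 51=-23556025/640332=-36.79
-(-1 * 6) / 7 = 6 / 7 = 0.86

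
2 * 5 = 10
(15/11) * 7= 105/11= 9.55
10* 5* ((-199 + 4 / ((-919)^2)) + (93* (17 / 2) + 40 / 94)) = 1174805474425 / 39694367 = 29596.28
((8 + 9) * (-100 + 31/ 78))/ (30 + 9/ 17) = -2245241/ 40482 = -55.46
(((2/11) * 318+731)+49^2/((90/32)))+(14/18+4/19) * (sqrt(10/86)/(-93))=813041/495 - 169 * sqrt(215)/683829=1642.50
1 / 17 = 0.06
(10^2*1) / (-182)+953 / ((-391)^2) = -7557327 / 13912171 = -0.54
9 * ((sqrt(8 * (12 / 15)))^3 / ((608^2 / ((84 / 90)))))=21 * sqrt(10) / 180500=0.00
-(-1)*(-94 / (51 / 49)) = -4606 / 51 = -90.31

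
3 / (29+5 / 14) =14 / 137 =0.10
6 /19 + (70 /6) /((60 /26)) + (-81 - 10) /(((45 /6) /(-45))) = 188569 /342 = 551.37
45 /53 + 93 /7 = 5244 /371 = 14.13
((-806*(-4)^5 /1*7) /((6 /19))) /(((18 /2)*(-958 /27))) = -27442688 /479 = -57291.62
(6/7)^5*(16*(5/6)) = 103680/16807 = 6.17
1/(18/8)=4/9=0.44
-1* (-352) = 352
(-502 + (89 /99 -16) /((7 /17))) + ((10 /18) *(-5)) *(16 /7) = -377701 /693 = -545.02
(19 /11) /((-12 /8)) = -1.15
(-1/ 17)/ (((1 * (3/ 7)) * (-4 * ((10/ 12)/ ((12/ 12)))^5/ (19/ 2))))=43092/ 53125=0.81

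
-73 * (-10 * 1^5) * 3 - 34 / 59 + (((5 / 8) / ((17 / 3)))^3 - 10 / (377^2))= 46182932915879109 / 21093635503616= 2189.43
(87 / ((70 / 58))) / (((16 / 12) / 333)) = 2520477 / 140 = 18003.41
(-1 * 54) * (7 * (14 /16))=-1323 /4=-330.75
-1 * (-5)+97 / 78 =487 / 78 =6.24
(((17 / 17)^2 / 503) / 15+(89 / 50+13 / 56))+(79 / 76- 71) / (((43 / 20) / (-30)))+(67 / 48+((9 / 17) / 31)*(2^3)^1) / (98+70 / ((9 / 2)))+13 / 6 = 980.39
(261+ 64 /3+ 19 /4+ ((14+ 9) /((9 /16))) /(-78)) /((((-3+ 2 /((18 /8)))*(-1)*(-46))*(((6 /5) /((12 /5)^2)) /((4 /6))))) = -804658 /85215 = -9.44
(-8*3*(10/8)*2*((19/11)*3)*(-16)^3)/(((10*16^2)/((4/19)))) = 1152/11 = 104.73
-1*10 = -10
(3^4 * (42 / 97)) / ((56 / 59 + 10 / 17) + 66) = 568701 / 1095130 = 0.52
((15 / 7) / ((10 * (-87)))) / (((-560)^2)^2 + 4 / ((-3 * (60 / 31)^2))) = -1350 / 53902872575804917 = -0.00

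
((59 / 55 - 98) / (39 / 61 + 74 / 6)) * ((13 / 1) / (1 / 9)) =-114142041 / 130570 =-874.18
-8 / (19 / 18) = -7.58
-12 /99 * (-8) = 32 /33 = 0.97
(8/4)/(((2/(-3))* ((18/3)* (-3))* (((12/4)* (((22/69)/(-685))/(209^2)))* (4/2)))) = -62563105/24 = -2606796.04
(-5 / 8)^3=-125 / 512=-0.24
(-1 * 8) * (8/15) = -64/15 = -4.27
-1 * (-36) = 36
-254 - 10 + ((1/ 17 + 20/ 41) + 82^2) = 4503001/ 697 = 6460.55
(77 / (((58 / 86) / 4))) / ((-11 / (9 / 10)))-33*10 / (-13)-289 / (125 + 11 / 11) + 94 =18935591 / 237510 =79.73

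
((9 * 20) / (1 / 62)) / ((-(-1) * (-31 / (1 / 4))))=-90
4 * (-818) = -3272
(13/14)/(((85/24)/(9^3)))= 113724/595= 191.13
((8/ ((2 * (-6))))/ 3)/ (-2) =1/ 9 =0.11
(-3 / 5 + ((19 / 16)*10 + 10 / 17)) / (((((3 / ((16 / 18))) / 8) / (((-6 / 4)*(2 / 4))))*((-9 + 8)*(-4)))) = -2689 / 510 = -5.27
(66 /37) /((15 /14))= 308 /185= 1.66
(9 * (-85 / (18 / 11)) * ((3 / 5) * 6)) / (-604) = 1683 / 604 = 2.79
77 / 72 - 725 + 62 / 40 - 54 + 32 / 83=-23186731 / 29880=-776.00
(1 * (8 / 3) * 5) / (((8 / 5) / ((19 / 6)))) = 475 / 18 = 26.39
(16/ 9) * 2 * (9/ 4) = 8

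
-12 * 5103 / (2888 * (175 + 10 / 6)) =-0.12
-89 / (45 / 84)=-2492 / 15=-166.13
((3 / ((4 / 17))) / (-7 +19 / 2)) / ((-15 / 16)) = -136 / 25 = -5.44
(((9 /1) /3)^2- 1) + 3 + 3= 14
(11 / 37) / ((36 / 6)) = 0.05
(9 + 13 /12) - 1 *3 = 85 /12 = 7.08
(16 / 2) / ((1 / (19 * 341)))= 51832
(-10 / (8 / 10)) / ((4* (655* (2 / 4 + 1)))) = -5 / 1572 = -0.00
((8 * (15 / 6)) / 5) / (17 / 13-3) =-26 / 11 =-2.36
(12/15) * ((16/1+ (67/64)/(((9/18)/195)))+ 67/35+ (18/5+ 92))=584411/1400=417.44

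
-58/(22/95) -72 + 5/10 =-7083/22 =-321.95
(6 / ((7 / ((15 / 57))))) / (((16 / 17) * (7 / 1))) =255 / 7448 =0.03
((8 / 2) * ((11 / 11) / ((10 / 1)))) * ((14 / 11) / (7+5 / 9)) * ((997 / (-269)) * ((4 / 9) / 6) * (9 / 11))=-41874 / 2766665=-0.02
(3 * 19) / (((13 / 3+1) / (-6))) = -513 / 8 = -64.12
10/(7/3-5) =-15/4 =-3.75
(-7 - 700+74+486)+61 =-86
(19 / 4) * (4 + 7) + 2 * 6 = 257 / 4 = 64.25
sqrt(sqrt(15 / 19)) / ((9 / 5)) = 5 * 15^(1 / 4) * 19^(3 / 4) / 171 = 0.52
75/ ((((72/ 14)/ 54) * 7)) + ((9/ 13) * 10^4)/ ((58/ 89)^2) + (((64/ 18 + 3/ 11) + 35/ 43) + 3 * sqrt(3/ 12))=764215003480/ 46541781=16419.98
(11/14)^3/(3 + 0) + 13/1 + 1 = 116579/8232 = 14.16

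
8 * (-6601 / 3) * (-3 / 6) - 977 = 23473 / 3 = 7824.33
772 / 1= 772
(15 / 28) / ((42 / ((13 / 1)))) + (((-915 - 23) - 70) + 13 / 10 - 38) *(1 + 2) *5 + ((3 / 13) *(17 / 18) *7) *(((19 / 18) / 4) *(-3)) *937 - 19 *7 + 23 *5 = -1542868811 / 91728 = -16820.04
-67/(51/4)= -5.25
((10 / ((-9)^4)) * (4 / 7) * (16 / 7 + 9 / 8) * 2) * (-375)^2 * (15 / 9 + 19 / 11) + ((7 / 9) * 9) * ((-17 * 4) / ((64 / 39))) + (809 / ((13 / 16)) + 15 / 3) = 3546.16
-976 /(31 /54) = -52704 /31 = -1700.13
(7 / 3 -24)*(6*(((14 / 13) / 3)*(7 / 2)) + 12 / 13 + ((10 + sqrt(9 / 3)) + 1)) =-1265 / 3 -65*sqrt(3) / 3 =-459.19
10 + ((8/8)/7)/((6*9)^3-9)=11021851/1102185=10.00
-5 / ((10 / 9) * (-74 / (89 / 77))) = 0.07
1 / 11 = 0.09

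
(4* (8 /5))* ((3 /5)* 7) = 672 /25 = 26.88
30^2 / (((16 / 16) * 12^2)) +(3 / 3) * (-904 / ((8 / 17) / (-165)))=1267885 / 4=316971.25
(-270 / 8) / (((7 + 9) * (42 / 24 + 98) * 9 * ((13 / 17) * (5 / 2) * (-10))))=17 / 138320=0.00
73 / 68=1.07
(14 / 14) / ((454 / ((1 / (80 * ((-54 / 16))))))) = -1 / 122580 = -0.00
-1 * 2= -2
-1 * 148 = -148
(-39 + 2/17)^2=436921/289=1511.84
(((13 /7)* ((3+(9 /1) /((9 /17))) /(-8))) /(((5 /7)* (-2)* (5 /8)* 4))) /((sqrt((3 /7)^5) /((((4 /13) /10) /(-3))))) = -49* sqrt(21) /2025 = -0.11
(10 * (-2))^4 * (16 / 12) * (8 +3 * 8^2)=128000000 / 3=42666666.67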